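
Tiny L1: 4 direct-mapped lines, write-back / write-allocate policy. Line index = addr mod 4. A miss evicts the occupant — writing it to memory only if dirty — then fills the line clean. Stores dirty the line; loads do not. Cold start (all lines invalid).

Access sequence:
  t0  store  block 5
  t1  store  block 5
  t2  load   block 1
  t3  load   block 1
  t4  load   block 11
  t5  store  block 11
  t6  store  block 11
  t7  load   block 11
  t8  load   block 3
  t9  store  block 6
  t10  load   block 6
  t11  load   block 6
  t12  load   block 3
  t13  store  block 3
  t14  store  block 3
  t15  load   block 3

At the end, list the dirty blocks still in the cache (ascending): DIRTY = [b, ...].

0: W B5 -> L1 miss  d=D]
1: W B5 -> L1 hit  d=D]
2: R B1 -> L1 miss wb->B5  d=-]
3: R B1 -> L1 hit  d=-]
4: R B11 -> L3 miss  d=-]
5: W B11 -> L3 hit  d=D]
6: W B11 -> L3 hit  d=D]
7: R B11 -> L3 hit  d=D]
8: R B3 -> L3 miss wb->B11  d=-]
9: W B6 -> L2 miss  d=D]
10: R B6 -> L2 hit  d=D]
11: R B6 -> L2 hit  d=D]
12: R B3 -> L3 hit  d=-]
13: W B3 -> L3 hit  d=D]
14: W B3 -> L3 hit  d=D]
15: R B3 -> L3 hit  d=D]

DIRTY = [3, 6]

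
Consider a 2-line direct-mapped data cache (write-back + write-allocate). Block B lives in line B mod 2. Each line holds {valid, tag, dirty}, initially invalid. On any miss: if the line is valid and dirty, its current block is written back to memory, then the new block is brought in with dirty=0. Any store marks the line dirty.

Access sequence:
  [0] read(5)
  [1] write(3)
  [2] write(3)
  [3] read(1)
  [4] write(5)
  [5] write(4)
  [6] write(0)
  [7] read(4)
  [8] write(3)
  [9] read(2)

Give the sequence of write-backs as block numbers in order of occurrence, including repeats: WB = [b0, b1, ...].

WB = [3, 4, 0, 5]

0: R B5 -> L1 miss  d=-]
1: W B3 -> L1 miss  d=D]
2: W B3 -> L1 hit  d=D]
3: R B1 -> L1 miss wb->B3  d=-]
4: W B5 -> L1 miss  d=D]
5: W B4 -> L0 miss  d=D]
6: W B0 -> L0 miss wb->B4  d=D]
7: R B4 -> L0 miss wb->B0  d=-]
8: W B3 -> L1 miss wb->B5  d=D]
9: R B2 -> L0 miss  d=-]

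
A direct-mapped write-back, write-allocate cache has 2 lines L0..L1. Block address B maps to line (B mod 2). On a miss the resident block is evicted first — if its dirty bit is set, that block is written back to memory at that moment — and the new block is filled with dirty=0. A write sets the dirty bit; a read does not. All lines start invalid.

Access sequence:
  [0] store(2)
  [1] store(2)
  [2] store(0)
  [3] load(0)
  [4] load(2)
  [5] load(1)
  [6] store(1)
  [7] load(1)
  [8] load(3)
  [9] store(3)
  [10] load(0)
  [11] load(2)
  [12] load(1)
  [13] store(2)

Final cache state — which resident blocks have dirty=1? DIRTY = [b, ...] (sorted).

DIRTY = [2]

0: W B2 -> L0 miss  d=D]
1: W B2 -> L0 hit  d=D]
2: W B0 -> L0 miss wb->B2  d=D]
3: R B0 -> L0 hit  d=D]
4: R B2 -> L0 miss wb->B0  d=-]
5: R B1 -> L1 miss  d=-]
6: W B1 -> L1 hit  d=D]
7: R B1 -> L1 hit  d=D]
8: R B3 -> L1 miss wb->B1  d=-]
9: W B3 -> L1 hit  d=D]
10: R B0 -> L0 miss  d=-]
11: R B2 -> L0 miss  d=-]
12: R B1 -> L1 miss wb->B3  d=-]
13: W B2 -> L0 hit  d=D]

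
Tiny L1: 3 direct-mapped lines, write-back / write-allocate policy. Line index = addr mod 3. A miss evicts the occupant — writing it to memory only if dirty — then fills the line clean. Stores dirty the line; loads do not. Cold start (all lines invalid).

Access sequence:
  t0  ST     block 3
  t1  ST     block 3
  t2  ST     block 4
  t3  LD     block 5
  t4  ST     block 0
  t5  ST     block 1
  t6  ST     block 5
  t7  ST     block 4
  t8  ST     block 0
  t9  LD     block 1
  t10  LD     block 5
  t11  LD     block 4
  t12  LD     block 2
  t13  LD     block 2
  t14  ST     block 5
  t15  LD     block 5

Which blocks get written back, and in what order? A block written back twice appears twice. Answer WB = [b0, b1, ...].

0: W B3 -> L0 miss  d=D]
1: W B3 -> L0 hit  d=D]
2: W B4 -> L1 miss  d=D]
3: R B5 -> L2 miss  d=-]
4: W B0 -> L0 miss wb->B3  d=D]
5: W B1 -> L1 miss wb->B4  d=D]
6: W B5 -> L2 hit  d=D]
7: W B4 -> L1 miss wb->B1  d=D]
8: W B0 -> L0 hit  d=D]
9: R B1 -> L1 miss wb->B4  d=-]
10: R B5 -> L2 hit  d=D]
11: R B4 -> L1 miss  d=-]
12: R B2 -> L2 miss wb->B5  d=-]
13: R B2 -> L2 hit  d=-]
14: W B5 -> L2 miss  d=D]
15: R B5 -> L2 hit  d=D]

WB = [3, 4, 1, 4, 5]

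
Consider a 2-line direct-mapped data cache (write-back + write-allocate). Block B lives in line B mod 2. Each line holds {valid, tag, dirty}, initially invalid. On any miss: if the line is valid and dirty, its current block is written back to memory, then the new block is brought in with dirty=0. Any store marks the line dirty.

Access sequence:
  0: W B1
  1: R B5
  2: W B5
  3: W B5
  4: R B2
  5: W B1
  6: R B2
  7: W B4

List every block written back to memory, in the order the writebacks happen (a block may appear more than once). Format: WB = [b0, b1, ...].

WB = [1, 5]

0: W B1 → L1 miss [D]
1: R B5 → L1 miss wb→B1 [-]
2: W B5 → L1 hit [D]
3: W B5 → L1 hit [D]
4: R B2 → L0 miss [-]
5: W B1 → L1 miss wb→B5 [D]
6: R B2 → L0 hit [-]
7: W B4 → L0 miss [D]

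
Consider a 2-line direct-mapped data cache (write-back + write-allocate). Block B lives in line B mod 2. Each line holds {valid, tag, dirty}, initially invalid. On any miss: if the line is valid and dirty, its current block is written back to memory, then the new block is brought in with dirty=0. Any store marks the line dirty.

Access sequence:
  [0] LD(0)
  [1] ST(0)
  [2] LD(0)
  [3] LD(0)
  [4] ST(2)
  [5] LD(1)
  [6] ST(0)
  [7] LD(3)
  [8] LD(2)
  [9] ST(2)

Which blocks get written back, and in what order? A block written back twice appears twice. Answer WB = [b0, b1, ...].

0: R B0 -> L0 miss  d=-]
1: W B0 -> L0 hit  d=D]
2: R B0 -> L0 hit  d=D]
3: R B0 -> L0 hit  d=D]
4: W B2 -> L0 miss wb->B0  d=D]
5: R B1 -> L1 miss  d=-]
6: W B0 -> L0 miss wb->B2  d=D]
7: R B3 -> L1 miss  d=-]
8: R B2 -> L0 miss wb->B0  d=-]
9: W B2 -> L0 hit  d=D]

WB = [0, 2, 0]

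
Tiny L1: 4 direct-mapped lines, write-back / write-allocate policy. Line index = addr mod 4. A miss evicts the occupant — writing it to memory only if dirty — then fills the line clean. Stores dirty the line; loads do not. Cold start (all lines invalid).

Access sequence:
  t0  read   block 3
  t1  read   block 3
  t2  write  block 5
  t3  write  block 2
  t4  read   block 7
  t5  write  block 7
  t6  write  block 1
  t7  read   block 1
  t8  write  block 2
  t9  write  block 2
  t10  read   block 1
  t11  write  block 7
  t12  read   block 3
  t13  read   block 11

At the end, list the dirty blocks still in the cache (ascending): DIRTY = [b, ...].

DIRTY = [1, 2]

0: R B3 → L3 miss [-]
1: R B3 → L3 hit [-]
2: W B5 → L1 miss [D]
3: W B2 → L2 miss [D]
4: R B7 → L3 miss [-]
5: W B7 → L3 hit [D]
6: W B1 → L1 miss wb→B5 [D]
7: R B1 → L1 hit [D]
8: W B2 → L2 hit [D]
9: W B2 → L2 hit [D]
10: R B1 → L1 hit [D]
11: W B7 → L3 hit [D]
12: R B3 → L3 miss wb→B7 [-]
13: R B11 → L3 miss [-]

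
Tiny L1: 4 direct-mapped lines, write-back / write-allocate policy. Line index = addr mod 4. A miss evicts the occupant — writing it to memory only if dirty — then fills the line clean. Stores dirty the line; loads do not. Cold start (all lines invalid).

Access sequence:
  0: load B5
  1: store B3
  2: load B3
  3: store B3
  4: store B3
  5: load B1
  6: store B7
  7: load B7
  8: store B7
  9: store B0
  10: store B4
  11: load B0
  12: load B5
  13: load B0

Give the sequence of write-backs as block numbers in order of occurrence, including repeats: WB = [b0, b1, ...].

0: R B5 → L1 miss [-]
1: W B3 → L3 miss [D]
2: R B3 → L3 hit [D]
3: W B3 → L3 hit [D]
4: W B3 → L3 hit [D]
5: R B1 → L1 miss [-]
6: W B7 → L3 miss wb→B3 [D]
7: R B7 → L3 hit [D]
8: W B7 → L3 hit [D]
9: W B0 → L0 miss [D]
10: W B4 → L0 miss wb→B0 [D]
11: R B0 → L0 miss wb→B4 [-]
12: R B5 → L1 miss [-]
13: R B0 → L0 hit [-]

WB = [3, 0, 4]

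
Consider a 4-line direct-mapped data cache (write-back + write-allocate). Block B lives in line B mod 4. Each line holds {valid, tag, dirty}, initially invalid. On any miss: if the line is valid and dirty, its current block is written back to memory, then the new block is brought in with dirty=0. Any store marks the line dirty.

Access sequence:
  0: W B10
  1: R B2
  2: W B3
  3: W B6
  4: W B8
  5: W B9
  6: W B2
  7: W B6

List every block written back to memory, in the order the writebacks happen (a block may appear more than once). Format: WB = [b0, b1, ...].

0: W B10 → L2 miss [D]
1: R B2 → L2 miss wb→B10 [-]
2: W B3 → L3 miss [D]
3: W B6 → L2 miss [D]
4: W B8 → L0 miss [D]
5: W B9 → L1 miss [D]
6: W B2 → L2 miss wb→B6 [D]
7: W B6 → L2 miss wb→B2 [D]

WB = [10, 6, 2]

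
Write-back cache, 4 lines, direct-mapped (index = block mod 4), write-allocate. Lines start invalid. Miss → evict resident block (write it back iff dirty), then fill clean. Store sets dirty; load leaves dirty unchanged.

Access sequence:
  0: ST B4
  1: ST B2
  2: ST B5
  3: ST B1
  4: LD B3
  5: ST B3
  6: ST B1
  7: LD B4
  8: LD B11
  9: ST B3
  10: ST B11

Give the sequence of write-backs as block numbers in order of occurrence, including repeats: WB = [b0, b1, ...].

WB = [5, 3, 3]

0: W B4 → L0 miss [D]
1: W B2 → L2 miss [D]
2: W B5 → L1 miss [D]
3: W B1 → L1 miss wb→B5 [D]
4: R B3 → L3 miss [-]
5: W B3 → L3 hit [D]
6: W B1 → L1 hit [D]
7: R B4 → L0 hit [D]
8: R B11 → L3 miss wb→B3 [-]
9: W B3 → L3 miss [D]
10: W B11 → L3 miss wb→B3 [D]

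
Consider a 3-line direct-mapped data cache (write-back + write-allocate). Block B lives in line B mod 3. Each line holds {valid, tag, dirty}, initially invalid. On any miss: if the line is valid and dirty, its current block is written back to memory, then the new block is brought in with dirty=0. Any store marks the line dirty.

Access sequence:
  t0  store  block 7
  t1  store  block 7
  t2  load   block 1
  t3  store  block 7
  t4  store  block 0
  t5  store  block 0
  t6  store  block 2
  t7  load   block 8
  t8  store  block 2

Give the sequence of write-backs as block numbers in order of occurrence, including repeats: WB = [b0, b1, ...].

WB = [7, 2]

  0 | W B7 → L1 miss [D]
  1 | W B7 → L1 hit [D]
  2 | R B1 → L1 miss wb→B7 [-]
  3 | W B7 → L1 miss [D]
  4 | W B0 → L0 miss [D]
  5 | W B0 → L0 hit [D]
  6 | W B2 → L2 miss [D]
  7 | R B8 → L2 miss wb→B2 [-]
  8 | W B2 → L2 miss [D]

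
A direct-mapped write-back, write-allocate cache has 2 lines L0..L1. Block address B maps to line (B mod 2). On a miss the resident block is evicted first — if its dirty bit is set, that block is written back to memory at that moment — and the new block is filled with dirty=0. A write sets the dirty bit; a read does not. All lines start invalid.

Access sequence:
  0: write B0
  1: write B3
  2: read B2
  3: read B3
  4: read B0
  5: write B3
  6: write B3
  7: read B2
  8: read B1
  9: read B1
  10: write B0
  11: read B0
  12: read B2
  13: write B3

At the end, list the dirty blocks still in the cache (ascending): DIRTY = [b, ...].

0: W B0 -> L0 miss  d=D]
1: W B3 -> L1 miss  d=D]
2: R B2 -> L0 miss wb->B0  d=-]
3: R B3 -> L1 hit  d=D]
4: R B0 -> L0 miss  d=-]
5: W B3 -> L1 hit  d=D]
6: W B3 -> L1 hit  d=D]
7: R B2 -> L0 miss  d=-]
8: R B1 -> L1 miss wb->B3  d=-]
9: R B1 -> L1 hit  d=-]
10: W B0 -> L0 miss  d=D]
11: R B0 -> L0 hit  d=D]
12: R B2 -> L0 miss wb->B0  d=-]
13: W B3 -> L1 miss  d=D]

DIRTY = [3]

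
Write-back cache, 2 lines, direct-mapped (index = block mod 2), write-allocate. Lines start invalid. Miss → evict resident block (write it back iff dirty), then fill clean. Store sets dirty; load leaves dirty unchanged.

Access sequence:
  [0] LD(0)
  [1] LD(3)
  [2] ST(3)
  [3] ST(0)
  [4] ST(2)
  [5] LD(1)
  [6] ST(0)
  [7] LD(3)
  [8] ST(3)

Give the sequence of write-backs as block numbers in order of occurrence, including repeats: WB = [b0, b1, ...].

0: R B0 → L0 miss [-]
1: R B3 → L1 miss [-]
2: W B3 → L1 hit [D]
3: W B0 → L0 hit [D]
4: W B2 → L0 miss wb→B0 [D]
5: R B1 → L1 miss wb→B3 [-]
6: W B0 → L0 miss wb→B2 [D]
7: R B3 → L1 miss [-]
8: W B3 → L1 hit [D]

WB = [0, 3, 2]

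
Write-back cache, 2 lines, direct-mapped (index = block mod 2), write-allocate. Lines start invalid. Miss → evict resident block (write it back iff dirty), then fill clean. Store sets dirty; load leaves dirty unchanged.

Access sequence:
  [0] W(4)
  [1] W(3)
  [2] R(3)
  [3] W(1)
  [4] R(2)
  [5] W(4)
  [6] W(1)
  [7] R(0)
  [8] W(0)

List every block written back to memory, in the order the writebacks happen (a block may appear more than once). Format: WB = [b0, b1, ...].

0: W B4 → L0 miss [D]
1: W B3 → L1 miss [D]
2: R B3 → L1 hit [D]
3: W B1 → L1 miss wb→B3 [D]
4: R B2 → L0 miss wb→B4 [-]
5: W B4 → L0 miss [D]
6: W B1 → L1 hit [D]
7: R B0 → L0 miss wb→B4 [-]
8: W B0 → L0 hit [D]

WB = [3, 4, 4]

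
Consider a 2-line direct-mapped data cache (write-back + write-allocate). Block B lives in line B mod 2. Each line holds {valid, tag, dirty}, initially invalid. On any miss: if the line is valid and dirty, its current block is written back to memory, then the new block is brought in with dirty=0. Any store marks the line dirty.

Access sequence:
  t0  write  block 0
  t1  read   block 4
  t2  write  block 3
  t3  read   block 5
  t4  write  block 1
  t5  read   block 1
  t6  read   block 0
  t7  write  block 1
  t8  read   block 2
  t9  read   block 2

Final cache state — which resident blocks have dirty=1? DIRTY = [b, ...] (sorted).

0: W B0 -> L0 miss  d=D]
1: R B4 -> L0 miss wb->B0  d=-]
2: W B3 -> L1 miss  d=D]
3: R B5 -> L1 miss wb->B3  d=-]
4: W B1 -> L1 miss  d=D]
5: R B1 -> L1 hit  d=D]
6: R B0 -> L0 miss  d=-]
7: W B1 -> L1 hit  d=D]
8: R B2 -> L0 miss  d=-]
9: R B2 -> L0 hit  d=-]

DIRTY = [1]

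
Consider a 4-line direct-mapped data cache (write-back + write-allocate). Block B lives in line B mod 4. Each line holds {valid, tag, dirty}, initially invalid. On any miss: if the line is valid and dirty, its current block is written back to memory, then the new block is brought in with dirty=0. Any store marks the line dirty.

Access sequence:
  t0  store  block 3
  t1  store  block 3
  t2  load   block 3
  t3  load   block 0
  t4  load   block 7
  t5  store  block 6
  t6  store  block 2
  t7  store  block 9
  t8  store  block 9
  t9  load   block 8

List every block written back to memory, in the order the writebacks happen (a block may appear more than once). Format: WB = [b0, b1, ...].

0: W B3 → L3 miss [D]
1: W B3 → L3 hit [D]
2: R B3 → L3 hit [D]
3: R B0 → L0 miss [-]
4: R B7 → L3 miss wb→B3 [-]
5: W B6 → L2 miss [D]
6: W B2 → L2 miss wb→B6 [D]
7: W B9 → L1 miss [D]
8: W B9 → L1 hit [D]
9: R B8 → L0 miss [-]

WB = [3, 6]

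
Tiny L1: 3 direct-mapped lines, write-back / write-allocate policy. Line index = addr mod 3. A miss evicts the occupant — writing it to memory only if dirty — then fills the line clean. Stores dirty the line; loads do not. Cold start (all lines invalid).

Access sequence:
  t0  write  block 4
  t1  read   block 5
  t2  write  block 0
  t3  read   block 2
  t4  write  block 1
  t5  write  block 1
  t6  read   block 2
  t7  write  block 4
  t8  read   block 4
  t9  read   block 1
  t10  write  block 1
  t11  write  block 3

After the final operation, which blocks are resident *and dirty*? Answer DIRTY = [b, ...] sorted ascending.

DIRTY = [1, 3]

0: W B4 → L1 miss [D]
1: R B5 → L2 miss [-]
2: W B0 → L0 miss [D]
3: R B2 → L2 miss [-]
4: W B1 → L1 miss wb→B4 [D]
5: W B1 → L1 hit [D]
6: R B2 → L2 hit [-]
7: W B4 → L1 miss wb→B1 [D]
8: R B4 → L1 hit [D]
9: R B1 → L1 miss wb→B4 [-]
10: W B1 → L1 hit [D]
11: W B3 → L0 miss wb→B0 [D]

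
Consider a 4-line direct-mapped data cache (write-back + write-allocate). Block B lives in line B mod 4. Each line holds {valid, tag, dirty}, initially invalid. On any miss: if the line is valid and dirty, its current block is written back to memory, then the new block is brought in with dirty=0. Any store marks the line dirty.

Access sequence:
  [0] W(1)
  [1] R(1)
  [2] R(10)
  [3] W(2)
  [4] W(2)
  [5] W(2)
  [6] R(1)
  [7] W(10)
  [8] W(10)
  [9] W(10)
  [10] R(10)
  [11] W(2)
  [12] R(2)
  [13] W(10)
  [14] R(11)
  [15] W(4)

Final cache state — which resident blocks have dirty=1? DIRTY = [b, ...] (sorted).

DIRTY = [1, 4, 10]

0: W B1 -> L1 miss  d=D]
1: R B1 -> L1 hit  d=D]
2: R B10 -> L2 miss  d=-]
3: W B2 -> L2 miss  d=D]
4: W B2 -> L2 hit  d=D]
5: W B2 -> L2 hit  d=D]
6: R B1 -> L1 hit  d=D]
7: W B10 -> L2 miss wb->B2  d=D]
8: W B10 -> L2 hit  d=D]
9: W B10 -> L2 hit  d=D]
10: R B10 -> L2 hit  d=D]
11: W B2 -> L2 miss wb->B10  d=D]
12: R B2 -> L2 hit  d=D]
13: W B10 -> L2 miss wb->B2  d=D]
14: R B11 -> L3 miss  d=-]
15: W B4 -> L0 miss  d=D]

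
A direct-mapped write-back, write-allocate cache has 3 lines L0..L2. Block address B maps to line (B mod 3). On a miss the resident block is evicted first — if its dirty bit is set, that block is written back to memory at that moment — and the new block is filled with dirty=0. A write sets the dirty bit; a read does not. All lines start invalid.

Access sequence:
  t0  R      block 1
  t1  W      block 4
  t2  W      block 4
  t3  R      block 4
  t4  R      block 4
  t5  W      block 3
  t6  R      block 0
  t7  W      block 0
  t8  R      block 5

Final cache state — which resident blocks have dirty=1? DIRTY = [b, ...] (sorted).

DIRTY = [0, 4]

0: R B1 -> L1 miss  d=-]
1: W B4 -> L1 miss  d=D]
2: W B4 -> L1 hit  d=D]
3: R B4 -> L1 hit  d=D]
4: R B4 -> L1 hit  d=D]
5: W B3 -> L0 miss  d=D]
6: R B0 -> L0 miss wb->B3  d=-]
7: W B0 -> L0 hit  d=D]
8: R B5 -> L2 miss  d=-]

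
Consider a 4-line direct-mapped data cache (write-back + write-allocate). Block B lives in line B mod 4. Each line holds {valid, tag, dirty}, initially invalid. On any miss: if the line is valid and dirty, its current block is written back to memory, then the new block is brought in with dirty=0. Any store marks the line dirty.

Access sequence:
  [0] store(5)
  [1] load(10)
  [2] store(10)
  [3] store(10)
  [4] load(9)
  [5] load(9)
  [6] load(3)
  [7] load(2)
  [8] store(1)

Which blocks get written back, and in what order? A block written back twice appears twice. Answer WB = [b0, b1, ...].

  0 | W B5 → L1 miss [D]
  1 | R B10 → L2 miss [-]
  2 | W B10 → L2 hit [D]
  3 | W B10 → L2 hit [D]
  4 | R B9 → L1 miss wb→B5 [-]
  5 | R B9 → L1 hit [-]
  6 | R B3 → L3 miss [-]
  7 | R B2 → L2 miss wb→B10 [-]
  8 | W B1 → L1 miss [D]

WB = [5, 10]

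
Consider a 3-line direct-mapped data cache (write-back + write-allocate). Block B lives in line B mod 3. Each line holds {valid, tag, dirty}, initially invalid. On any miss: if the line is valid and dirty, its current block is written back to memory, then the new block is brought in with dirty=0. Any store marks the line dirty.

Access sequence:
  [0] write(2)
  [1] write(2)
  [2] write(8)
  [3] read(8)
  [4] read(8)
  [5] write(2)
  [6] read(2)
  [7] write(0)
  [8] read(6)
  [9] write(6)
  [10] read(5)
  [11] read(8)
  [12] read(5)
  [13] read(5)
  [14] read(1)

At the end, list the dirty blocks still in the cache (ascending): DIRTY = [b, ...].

0: W B2 -> L2 miss  d=D]
1: W B2 -> L2 hit  d=D]
2: W B8 -> L2 miss wb->B2  d=D]
3: R B8 -> L2 hit  d=D]
4: R B8 -> L2 hit  d=D]
5: W B2 -> L2 miss wb->B8  d=D]
6: R B2 -> L2 hit  d=D]
7: W B0 -> L0 miss  d=D]
8: R B6 -> L0 miss wb->B0  d=-]
9: W B6 -> L0 hit  d=D]
10: R B5 -> L2 miss wb->B2  d=-]
11: R B8 -> L2 miss  d=-]
12: R B5 -> L2 miss  d=-]
13: R B5 -> L2 hit  d=-]
14: R B1 -> L1 miss  d=-]

DIRTY = [6]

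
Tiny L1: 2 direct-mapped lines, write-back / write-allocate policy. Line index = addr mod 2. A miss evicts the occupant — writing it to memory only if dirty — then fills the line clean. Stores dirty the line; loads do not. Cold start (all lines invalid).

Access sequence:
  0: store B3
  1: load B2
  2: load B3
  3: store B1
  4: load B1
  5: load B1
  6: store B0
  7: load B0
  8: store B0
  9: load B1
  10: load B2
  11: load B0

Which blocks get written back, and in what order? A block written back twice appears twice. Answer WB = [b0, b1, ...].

WB = [3, 0]

0: W B3 → L1 miss [D]
1: R B2 → L0 miss [-]
2: R B3 → L1 hit [D]
3: W B1 → L1 miss wb→B3 [D]
4: R B1 → L1 hit [D]
5: R B1 → L1 hit [D]
6: W B0 → L0 miss [D]
7: R B0 → L0 hit [D]
8: W B0 → L0 hit [D]
9: R B1 → L1 hit [D]
10: R B2 → L0 miss wb→B0 [-]
11: R B0 → L0 miss [-]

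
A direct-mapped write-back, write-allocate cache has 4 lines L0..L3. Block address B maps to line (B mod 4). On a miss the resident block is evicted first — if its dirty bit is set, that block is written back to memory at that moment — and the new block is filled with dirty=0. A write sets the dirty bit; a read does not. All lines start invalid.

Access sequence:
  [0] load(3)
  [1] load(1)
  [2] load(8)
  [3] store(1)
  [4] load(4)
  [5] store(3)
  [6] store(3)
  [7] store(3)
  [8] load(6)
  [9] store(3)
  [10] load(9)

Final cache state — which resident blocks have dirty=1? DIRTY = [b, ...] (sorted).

  0 | R B3 → L3 miss [-]
  1 | R B1 → L1 miss [-]
  2 | R B8 → L0 miss [-]
  3 | W B1 → L1 hit [D]
  4 | R B4 → L0 miss [-]
  5 | W B3 → L3 hit [D]
  6 | W B3 → L3 hit [D]
  7 | W B3 → L3 hit [D]
  8 | R B6 → L2 miss [-]
  9 | W B3 → L3 hit [D]
  10 | R B9 → L1 miss wb→B1 [-]

DIRTY = [3]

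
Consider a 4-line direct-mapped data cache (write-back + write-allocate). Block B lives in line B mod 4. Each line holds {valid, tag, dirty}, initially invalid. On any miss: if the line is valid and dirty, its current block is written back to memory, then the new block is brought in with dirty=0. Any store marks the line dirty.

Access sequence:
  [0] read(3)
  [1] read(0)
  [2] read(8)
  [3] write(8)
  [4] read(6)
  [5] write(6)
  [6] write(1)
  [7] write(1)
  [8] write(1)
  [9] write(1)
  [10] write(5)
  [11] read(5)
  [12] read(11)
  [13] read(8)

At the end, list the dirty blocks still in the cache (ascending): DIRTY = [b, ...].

  0 | R B3 → L3 miss [-]
  1 | R B0 → L0 miss [-]
  2 | R B8 → L0 miss [-]
  3 | W B8 → L0 hit [D]
  4 | R B6 → L2 miss [-]
  5 | W B6 → L2 hit [D]
  6 | W B1 → L1 miss [D]
  7 | W B1 → L1 hit [D]
  8 | W B1 → L1 hit [D]
  9 | W B1 → L1 hit [D]
  10 | W B5 → L1 miss wb→B1 [D]
  11 | R B5 → L1 hit [D]
  12 | R B11 → L3 miss [-]
  13 | R B8 → L0 hit [D]

DIRTY = [5, 6, 8]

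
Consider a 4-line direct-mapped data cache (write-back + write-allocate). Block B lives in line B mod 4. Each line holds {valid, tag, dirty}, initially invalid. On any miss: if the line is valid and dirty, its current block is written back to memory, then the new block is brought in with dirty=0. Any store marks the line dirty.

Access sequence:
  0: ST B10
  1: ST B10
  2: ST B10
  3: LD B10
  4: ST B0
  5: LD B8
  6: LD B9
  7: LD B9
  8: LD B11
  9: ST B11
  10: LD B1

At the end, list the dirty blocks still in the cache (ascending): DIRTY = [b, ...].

DIRTY = [10, 11]

  0 | W B10 → L2 miss [D]
  1 | W B10 → L2 hit [D]
  2 | W B10 → L2 hit [D]
  3 | R B10 → L2 hit [D]
  4 | W B0 → L0 miss [D]
  5 | R B8 → L0 miss wb→B0 [-]
  6 | R B9 → L1 miss [-]
  7 | R B9 → L1 hit [-]
  8 | R B11 → L3 miss [-]
  9 | W B11 → L3 hit [D]
  10 | R B1 → L1 miss [-]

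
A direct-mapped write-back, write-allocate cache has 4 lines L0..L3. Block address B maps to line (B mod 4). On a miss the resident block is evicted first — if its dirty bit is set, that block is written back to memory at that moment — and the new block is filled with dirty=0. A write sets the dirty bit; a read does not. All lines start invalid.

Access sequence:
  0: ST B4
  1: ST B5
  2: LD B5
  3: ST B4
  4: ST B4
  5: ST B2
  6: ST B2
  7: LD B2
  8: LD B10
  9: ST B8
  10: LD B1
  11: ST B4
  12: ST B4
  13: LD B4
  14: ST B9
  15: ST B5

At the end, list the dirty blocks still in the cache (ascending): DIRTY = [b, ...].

0: W B4 -> L0 miss  d=D]
1: W B5 -> L1 miss  d=D]
2: R B5 -> L1 hit  d=D]
3: W B4 -> L0 hit  d=D]
4: W B4 -> L0 hit  d=D]
5: W B2 -> L2 miss  d=D]
6: W B2 -> L2 hit  d=D]
7: R B2 -> L2 hit  d=D]
8: R B10 -> L2 miss wb->B2  d=-]
9: W B8 -> L0 miss wb->B4  d=D]
10: R B1 -> L1 miss wb->B5  d=-]
11: W B4 -> L0 miss wb->B8  d=D]
12: W B4 -> L0 hit  d=D]
13: R B4 -> L0 hit  d=D]
14: W B9 -> L1 miss  d=D]
15: W B5 -> L1 miss wb->B9  d=D]

DIRTY = [4, 5]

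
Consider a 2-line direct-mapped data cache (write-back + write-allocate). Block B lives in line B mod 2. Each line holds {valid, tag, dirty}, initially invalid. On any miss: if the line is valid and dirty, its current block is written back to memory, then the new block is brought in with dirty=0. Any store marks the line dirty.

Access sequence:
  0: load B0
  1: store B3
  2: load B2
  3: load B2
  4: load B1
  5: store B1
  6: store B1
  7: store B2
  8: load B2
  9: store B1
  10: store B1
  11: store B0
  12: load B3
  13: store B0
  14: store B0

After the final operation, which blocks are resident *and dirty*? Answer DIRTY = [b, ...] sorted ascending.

DIRTY = [0]

0: R B0 → L0 miss [-]
1: W B3 → L1 miss [D]
2: R B2 → L0 miss [-]
3: R B2 → L0 hit [-]
4: R B1 → L1 miss wb→B3 [-]
5: W B1 → L1 hit [D]
6: W B1 → L1 hit [D]
7: W B2 → L0 hit [D]
8: R B2 → L0 hit [D]
9: W B1 → L1 hit [D]
10: W B1 → L1 hit [D]
11: W B0 → L0 miss wb→B2 [D]
12: R B3 → L1 miss wb→B1 [-]
13: W B0 → L0 hit [D]
14: W B0 → L0 hit [D]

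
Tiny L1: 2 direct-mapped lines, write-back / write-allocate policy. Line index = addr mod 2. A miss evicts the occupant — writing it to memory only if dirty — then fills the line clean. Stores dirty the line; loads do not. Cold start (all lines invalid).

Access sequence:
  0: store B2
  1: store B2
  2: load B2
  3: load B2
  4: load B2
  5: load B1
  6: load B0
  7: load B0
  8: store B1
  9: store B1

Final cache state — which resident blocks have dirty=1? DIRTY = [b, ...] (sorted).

0: W B2 -> L0 miss  d=D]
1: W B2 -> L0 hit  d=D]
2: R B2 -> L0 hit  d=D]
3: R B2 -> L0 hit  d=D]
4: R B2 -> L0 hit  d=D]
5: R B1 -> L1 miss  d=-]
6: R B0 -> L0 miss wb->B2  d=-]
7: R B0 -> L0 hit  d=-]
8: W B1 -> L1 hit  d=D]
9: W B1 -> L1 hit  d=D]

DIRTY = [1]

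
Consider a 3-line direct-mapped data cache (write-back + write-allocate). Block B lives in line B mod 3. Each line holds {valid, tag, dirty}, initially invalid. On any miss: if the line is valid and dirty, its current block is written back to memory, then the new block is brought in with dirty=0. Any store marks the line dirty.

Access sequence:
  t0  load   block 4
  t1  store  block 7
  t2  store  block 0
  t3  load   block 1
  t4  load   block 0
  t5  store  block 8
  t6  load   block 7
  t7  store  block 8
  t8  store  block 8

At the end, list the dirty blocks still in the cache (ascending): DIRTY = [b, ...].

DIRTY = [0, 8]

0: R B4 -> L1 miss  d=-]
1: W B7 -> L1 miss  d=D]
2: W B0 -> L0 miss  d=D]
3: R B1 -> L1 miss wb->B7  d=-]
4: R B0 -> L0 hit  d=D]
5: W B8 -> L2 miss  d=D]
6: R B7 -> L1 miss  d=-]
7: W B8 -> L2 hit  d=D]
8: W B8 -> L2 hit  d=D]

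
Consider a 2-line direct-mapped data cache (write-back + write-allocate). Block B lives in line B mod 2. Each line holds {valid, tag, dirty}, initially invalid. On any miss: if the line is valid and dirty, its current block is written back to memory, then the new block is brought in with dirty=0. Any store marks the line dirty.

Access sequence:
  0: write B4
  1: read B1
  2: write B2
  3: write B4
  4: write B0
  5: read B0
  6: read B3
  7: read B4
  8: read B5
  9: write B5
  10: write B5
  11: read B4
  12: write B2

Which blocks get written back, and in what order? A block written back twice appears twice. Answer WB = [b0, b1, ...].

  0 | W B4 → L0 miss [D]
  1 | R B1 → L1 miss [-]
  2 | W B2 → L0 miss wb→B4 [D]
  3 | W B4 → L0 miss wb→B2 [D]
  4 | W B0 → L0 miss wb→B4 [D]
  5 | R B0 → L0 hit [D]
  6 | R B3 → L1 miss [-]
  7 | R B4 → L0 miss wb→B0 [-]
  8 | R B5 → L1 miss [-]
  9 | W B5 → L1 hit [D]
  10 | W B5 → L1 hit [D]
  11 | R B4 → L0 hit [-]
  12 | W B2 → L0 miss [D]

WB = [4, 2, 4, 0]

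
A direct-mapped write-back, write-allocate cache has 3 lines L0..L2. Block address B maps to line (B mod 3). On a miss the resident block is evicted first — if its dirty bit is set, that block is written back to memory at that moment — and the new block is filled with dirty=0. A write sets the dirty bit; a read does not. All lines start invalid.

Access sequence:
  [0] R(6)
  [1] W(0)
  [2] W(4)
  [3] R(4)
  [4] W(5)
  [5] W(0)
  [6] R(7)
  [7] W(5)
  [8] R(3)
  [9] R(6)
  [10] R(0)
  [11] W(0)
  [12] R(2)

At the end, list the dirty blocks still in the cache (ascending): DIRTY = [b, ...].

  0 | R B6 → L0 miss [-]
  1 | W B0 → L0 miss [D]
  2 | W B4 → L1 miss [D]
  3 | R B4 → L1 hit [D]
  4 | W B5 → L2 miss [D]
  5 | W B0 → L0 hit [D]
  6 | R B7 → L1 miss wb→B4 [-]
  7 | W B5 → L2 hit [D]
  8 | R B3 → L0 miss wb→B0 [-]
  9 | R B6 → L0 miss [-]
  10 | R B0 → L0 miss [-]
  11 | W B0 → L0 hit [D]
  12 | R B2 → L2 miss wb→B5 [-]

DIRTY = [0]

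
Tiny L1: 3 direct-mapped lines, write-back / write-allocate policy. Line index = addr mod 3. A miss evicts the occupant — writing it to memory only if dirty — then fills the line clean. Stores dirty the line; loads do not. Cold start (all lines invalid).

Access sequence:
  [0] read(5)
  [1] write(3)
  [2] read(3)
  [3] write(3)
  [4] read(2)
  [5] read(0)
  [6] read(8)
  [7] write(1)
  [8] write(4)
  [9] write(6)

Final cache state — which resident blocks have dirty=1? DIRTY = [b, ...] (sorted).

DIRTY = [4, 6]

0: R B5 -> L2 miss  d=-]
1: W B3 -> L0 miss  d=D]
2: R B3 -> L0 hit  d=D]
3: W B3 -> L0 hit  d=D]
4: R B2 -> L2 miss  d=-]
5: R B0 -> L0 miss wb->B3  d=-]
6: R B8 -> L2 miss  d=-]
7: W B1 -> L1 miss  d=D]
8: W B4 -> L1 miss wb->B1  d=D]
9: W B6 -> L0 miss  d=D]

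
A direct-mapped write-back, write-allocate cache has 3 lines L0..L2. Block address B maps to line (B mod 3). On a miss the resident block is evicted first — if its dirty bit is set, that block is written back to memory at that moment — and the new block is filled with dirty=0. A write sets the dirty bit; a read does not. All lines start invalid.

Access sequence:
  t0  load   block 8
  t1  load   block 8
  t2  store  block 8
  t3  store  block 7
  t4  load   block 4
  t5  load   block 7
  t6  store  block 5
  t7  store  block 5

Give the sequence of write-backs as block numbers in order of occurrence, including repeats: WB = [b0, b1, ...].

  0 | R B8 → L2 miss [-]
  1 | R B8 → L2 hit [-]
  2 | W B8 → L2 hit [D]
  3 | W B7 → L1 miss [D]
  4 | R B4 → L1 miss wb→B7 [-]
  5 | R B7 → L1 miss [-]
  6 | W B5 → L2 miss wb→B8 [D]
  7 | W B5 → L2 hit [D]

WB = [7, 8]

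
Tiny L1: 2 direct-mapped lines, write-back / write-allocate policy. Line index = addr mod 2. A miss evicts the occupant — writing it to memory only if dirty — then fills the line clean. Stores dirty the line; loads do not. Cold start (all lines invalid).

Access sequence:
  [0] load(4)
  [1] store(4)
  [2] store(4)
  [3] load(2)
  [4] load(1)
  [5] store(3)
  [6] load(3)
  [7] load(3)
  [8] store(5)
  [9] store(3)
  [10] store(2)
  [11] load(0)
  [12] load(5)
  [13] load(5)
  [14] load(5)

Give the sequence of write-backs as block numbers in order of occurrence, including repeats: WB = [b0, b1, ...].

WB = [4, 3, 5, 2, 3]

0: R B4 -> L0 miss  d=-]
1: W B4 -> L0 hit  d=D]
2: W B4 -> L0 hit  d=D]
3: R B2 -> L0 miss wb->B4  d=-]
4: R B1 -> L1 miss  d=-]
5: W B3 -> L1 miss  d=D]
6: R B3 -> L1 hit  d=D]
7: R B3 -> L1 hit  d=D]
8: W B5 -> L1 miss wb->B3  d=D]
9: W B3 -> L1 miss wb->B5  d=D]
10: W B2 -> L0 hit  d=D]
11: R B0 -> L0 miss wb->B2  d=-]
12: R B5 -> L1 miss wb->B3  d=-]
13: R B5 -> L1 hit  d=-]
14: R B5 -> L1 hit  d=-]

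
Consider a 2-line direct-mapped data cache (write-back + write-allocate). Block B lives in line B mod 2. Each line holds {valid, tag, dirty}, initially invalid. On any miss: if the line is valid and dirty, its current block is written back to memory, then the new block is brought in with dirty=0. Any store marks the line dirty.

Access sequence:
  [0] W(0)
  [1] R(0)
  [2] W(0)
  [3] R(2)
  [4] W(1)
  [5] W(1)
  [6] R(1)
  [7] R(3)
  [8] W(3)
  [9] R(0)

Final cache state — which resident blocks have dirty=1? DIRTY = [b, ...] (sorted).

  0 | W B0 → L0 miss [D]
  1 | R B0 → L0 hit [D]
  2 | W B0 → L0 hit [D]
  3 | R B2 → L0 miss wb→B0 [-]
  4 | W B1 → L1 miss [D]
  5 | W B1 → L1 hit [D]
  6 | R B1 → L1 hit [D]
  7 | R B3 → L1 miss wb→B1 [-]
  8 | W B3 → L1 hit [D]
  9 | R B0 → L0 miss [-]

DIRTY = [3]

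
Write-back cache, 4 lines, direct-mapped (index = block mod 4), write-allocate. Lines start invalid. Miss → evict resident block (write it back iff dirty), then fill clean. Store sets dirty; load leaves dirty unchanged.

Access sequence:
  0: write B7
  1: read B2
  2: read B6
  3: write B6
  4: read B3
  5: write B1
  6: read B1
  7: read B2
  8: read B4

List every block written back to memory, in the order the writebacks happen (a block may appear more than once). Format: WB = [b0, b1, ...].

WB = [7, 6]

  0 | W B7 → L3 miss [D]
  1 | R B2 → L2 miss [-]
  2 | R B6 → L2 miss [-]
  3 | W B6 → L2 hit [D]
  4 | R B3 → L3 miss wb→B7 [-]
  5 | W B1 → L1 miss [D]
  6 | R B1 → L1 hit [D]
  7 | R B2 → L2 miss wb→B6 [-]
  8 | R B4 → L0 miss [-]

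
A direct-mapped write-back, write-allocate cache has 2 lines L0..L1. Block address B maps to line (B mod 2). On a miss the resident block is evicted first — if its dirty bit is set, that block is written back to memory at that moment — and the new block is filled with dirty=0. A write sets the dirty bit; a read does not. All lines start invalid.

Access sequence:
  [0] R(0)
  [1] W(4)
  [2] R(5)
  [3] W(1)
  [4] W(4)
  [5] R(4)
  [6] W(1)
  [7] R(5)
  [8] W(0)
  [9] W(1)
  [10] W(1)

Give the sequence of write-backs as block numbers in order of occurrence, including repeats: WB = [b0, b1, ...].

0: R B0 -> L0 miss  d=-]
1: W B4 -> L0 miss  d=D]
2: R B5 -> L1 miss  d=-]
3: W B1 -> L1 miss  d=D]
4: W B4 -> L0 hit  d=D]
5: R B4 -> L0 hit  d=D]
6: W B1 -> L1 hit  d=D]
7: R B5 -> L1 miss wb->B1  d=-]
8: W B0 -> L0 miss wb->B4  d=D]
9: W B1 -> L1 miss  d=D]
10: W B1 -> L1 hit  d=D]

WB = [1, 4]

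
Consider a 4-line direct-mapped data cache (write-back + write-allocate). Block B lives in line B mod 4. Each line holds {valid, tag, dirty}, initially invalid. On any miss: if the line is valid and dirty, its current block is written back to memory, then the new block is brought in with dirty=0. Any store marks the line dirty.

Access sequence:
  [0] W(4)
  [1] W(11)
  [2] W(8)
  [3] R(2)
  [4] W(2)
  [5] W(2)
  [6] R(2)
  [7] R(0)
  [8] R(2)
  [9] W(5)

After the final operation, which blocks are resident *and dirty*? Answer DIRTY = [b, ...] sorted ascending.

0: W B4 -> L0 miss  d=D]
1: W B11 -> L3 miss  d=D]
2: W B8 -> L0 miss wb->B4  d=D]
3: R B2 -> L2 miss  d=-]
4: W B2 -> L2 hit  d=D]
5: W B2 -> L2 hit  d=D]
6: R B2 -> L2 hit  d=D]
7: R B0 -> L0 miss wb->B8  d=-]
8: R B2 -> L2 hit  d=D]
9: W B5 -> L1 miss  d=D]

DIRTY = [2, 5, 11]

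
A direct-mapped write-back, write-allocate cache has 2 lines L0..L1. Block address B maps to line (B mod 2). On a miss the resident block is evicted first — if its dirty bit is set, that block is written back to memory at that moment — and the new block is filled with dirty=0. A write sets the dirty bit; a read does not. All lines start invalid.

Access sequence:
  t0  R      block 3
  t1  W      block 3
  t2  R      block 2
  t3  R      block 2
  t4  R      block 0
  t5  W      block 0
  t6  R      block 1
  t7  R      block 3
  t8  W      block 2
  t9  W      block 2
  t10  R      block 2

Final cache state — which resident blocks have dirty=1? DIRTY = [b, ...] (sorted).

DIRTY = [2]

  0 | R B3 → L1 miss [-]
  1 | W B3 → L1 hit [D]
  2 | R B2 → L0 miss [-]
  3 | R B2 → L0 hit [-]
  4 | R B0 → L0 miss [-]
  5 | W B0 → L0 hit [D]
  6 | R B1 → L1 miss wb→B3 [-]
  7 | R B3 → L1 miss [-]
  8 | W B2 → L0 miss wb→B0 [D]
  9 | W B2 → L0 hit [D]
  10 | R B2 → L0 hit [D]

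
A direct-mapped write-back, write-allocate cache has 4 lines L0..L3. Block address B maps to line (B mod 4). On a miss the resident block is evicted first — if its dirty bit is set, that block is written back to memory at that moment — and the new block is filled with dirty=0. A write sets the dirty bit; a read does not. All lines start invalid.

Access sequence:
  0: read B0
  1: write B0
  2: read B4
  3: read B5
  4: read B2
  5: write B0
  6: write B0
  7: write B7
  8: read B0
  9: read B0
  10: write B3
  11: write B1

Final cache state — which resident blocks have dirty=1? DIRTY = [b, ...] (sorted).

0: R B0 → L0 miss [-]
1: W B0 → L0 hit [D]
2: R B4 → L0 miss wb→B0 [-]
3: R B5 → L1 miss [-]
4: R B2 → L2 miss [-]
5: W B0 → L0 miss [D]
6: W B0 → L0 hit [D]
7: W B7 → L3 miss [D]
8: R B0 → L0 hit [D]
9: R B0 → L0 hit [D]
10: W B3 → L3 miss wb→B7 [D]
11: W B1 → L1 miss [D]

DIRTY = [0, 1, 3]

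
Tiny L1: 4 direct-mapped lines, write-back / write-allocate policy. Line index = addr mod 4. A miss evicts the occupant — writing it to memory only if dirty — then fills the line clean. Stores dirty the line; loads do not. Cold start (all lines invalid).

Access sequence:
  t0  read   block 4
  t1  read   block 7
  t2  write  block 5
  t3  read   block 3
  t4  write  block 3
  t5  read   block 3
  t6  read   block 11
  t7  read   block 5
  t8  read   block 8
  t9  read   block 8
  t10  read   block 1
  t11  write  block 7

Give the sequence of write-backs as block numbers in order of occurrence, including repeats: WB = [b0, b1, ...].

WB = [3, 5]

0: R B4 → L0 miss [-]
1: R B7 → L3 miss [-]
2: W B5 → L1 miss [D]
3: R B3 → L3 miss [-]
4: W B3 → L3 hit [D]
5: R B3 → L3 hit [D]
6: R B11 → L3 miss wb→B3 [-]
7: R B5 → L1 hit [D]
8: R B8 → L0 miss [-]
9: R B8 → L0 hit [-]
10: R B1 → L1 miss wb→B5 [-]
11: W B7 → L3 miss [D]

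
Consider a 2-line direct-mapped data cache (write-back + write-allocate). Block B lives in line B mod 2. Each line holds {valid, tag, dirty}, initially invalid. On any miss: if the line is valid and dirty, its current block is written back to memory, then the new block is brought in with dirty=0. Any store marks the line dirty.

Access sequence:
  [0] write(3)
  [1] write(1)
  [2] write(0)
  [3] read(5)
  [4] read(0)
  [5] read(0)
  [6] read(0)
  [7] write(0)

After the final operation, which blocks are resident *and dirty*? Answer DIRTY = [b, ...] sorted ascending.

DIRTY = [0]

  0 | W B3 → L1 miss [D]
  1 | W B1 → L1 miss wb→B3 [D]
  2 | W B0 → L0 miss [D]
  3 | R B5 → L1 miss wb→B1 [-]
  4 | R B0 → L0 hit [D]
  5 | R B0 → L0 hit [D]
  6 | R B0 → L0 hit [D]
  7 | W B0 → L0 hit [D]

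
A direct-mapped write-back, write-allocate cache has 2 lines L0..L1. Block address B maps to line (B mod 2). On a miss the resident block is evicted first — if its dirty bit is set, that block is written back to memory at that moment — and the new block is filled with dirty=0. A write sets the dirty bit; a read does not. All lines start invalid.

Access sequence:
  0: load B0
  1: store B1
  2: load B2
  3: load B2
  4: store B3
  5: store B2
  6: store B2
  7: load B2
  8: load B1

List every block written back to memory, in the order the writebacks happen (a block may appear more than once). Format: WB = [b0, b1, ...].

WB = [1, 3]

0: R B0 → L0 miss [-]
1: W B1 → L1 miss [D]
2: R B2 → L0 miss [-]
3: R B2 → L0 hit [-]
4: W B3 → L1 miss wb→B1 [D]
5: W B2 → L0 hit [D]
6: W B2 → L0 hit [D]
7: R B2 → L0 hit [D]
8: R B1 → L1 miss wb→B3 [-]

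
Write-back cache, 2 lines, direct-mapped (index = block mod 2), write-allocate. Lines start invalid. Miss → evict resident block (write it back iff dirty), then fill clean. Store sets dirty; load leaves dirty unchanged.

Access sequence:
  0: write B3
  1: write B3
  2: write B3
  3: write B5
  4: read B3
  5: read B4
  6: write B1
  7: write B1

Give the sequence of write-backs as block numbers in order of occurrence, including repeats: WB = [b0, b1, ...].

  0 | W B3 → L1 miss [D]
  1 | W B3 → L1 hit [D]
  2 | W B3 → L1 hit [D]
  3 | W B5 → L1 miss wb→B3 [D]
  4 | R B3 → L1 miss wb→B5 [-]
  5 | R B4 → L0 miss [-]
  6 | W B1 → L1 miss [D]
  7 | W B1 → L1 hit [D]

WB = [3, 5]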